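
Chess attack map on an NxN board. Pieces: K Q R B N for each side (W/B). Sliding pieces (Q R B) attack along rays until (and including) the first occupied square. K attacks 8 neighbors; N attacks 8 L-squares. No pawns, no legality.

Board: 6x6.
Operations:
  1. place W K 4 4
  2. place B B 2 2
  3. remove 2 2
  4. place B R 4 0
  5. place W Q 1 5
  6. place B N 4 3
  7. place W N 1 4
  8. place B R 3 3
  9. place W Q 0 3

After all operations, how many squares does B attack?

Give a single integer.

Op 1: place WK@(4,4)
Op 2: place BB@(2,2)
Op 3: remove (2,2)
Op 4: place BR@(4,0)
Op 5: place WQ@(1,5)
Op 6: place BN@(4,3)
Op 7: place WN@(1,4)
Op 8: place BR@(3,3)
Op 9: place WQ@(0,3)
Per-piece attacks for B:
  BR@(3,3): attacks (3,4) (3,5) (3,2) (3,1) (3,0) (4,3) (2,3) (1,3) (0,3) [ray(1,0) blocked at (4,3); ray(-1,0) blocked at (0,3)]
  BR@(4,0): attacks (4,1) (4,2) (4,3) (5,0) (3,0) (2,0) (1,0) (0,0) [ray(0,1) blocked at (4,3)]
  BN@(4,3): attacks (5,5) (3,5) (2,4) (5,1) (3,1) (2,2)
Union (19 distinct): (0,0) (0,3) (1,0) (1,3) (2,0) (2,2) (2,3) (2,4) (3,0) (3,1) (3,2) (3,4) (3,5) (4,1) (4,2) (4,3) (5,0) (5,1) (5,5)

Answer: 19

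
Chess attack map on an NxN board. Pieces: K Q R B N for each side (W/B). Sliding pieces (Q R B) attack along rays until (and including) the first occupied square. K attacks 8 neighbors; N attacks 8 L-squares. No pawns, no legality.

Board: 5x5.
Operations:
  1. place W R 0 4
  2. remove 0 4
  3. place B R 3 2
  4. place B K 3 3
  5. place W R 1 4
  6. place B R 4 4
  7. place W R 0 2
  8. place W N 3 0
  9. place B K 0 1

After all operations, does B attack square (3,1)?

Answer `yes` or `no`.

Answer: yes

Derivation:
Op 1: place WR@(0,4)
Op 2: remove (0,4)
Op 3: place BR@(3,2)
Op 4: place BK@(3,3)
Op 5: place WR@(1,4)
Op 6: place BR@(4,4)
Op 7: place WR@(0,2)
Op 8: place WN@(3,0)
Op 9: place BK@(0,1)
Per-piece attacks for B:
  BK@(0,1): attacks (0,2) (0,0) (1,1) (1,2) (1,0)
  BR@(3,2): attacks (3,3) (3,1) (3,0) (4,2) (2,2) (1,2) (0,2) [ray(0,1) blocked at (3,3); ray(0,-1) blocked at (3,0); ray(-1,0) blocked at (0,2)]
  BK@(3,3): attacks (3,4) (3,2) (4,3) (2,3) (4,4) (4,2) (2,4) (2,2)
  BR@(4,4): attacks (4,3) (4,2) (4,1) (4,0) (3,4) (2,4) (1,4) [ray(-1,0) blocked at (1,4)]
B attacks (3,1): yes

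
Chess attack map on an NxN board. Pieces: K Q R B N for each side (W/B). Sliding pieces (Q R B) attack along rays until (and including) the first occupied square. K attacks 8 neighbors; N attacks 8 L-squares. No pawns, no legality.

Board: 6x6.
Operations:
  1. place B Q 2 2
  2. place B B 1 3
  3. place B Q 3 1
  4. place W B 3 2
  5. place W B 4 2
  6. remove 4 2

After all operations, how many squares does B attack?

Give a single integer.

Op 1: place BQ@(2,2)
Op 2: place BB@(1,3)
Op 3: place BQ@(3,1)
Op 4: place WB@(3,2)
Op 5: place WB@(4,2)
Op 6: remove (4,2)
Per-piece attacks for B:
  BB@(1,3): attacks (2,4) (3,5) (2,2) (0,4) (0,2) [ray(1,-1) blocked at (2,2)]
  BQ@(2,2): attacks (2,3) (2,4) (2,5) (2,1) (2,0) (3,2) (1,2) (0,2) (3,3) (4,4) (5,5) (3,1) (1,3) (1,1) (0,0) [ray(1,0) blocked at (3,2); ray(1,-1) blocked at (3,1); ray(-1,1) blocked at (1,3)]
  BQ@(3,1): attacks (3,2) (3,0) (4,1) (5,1) (2,1) (1,1) (0,1) (4,2) (5,3) (4,0) (2,2) (2,0) [ray(0,1) blocked at (3,2); ray(-1,1) blocked at (2,2)]
Union (25 distinct): (0,0) (0,1) (0,2) (0,4) (1,1) (1,2) (1,3) (2,0) (2,1) (2,2) (2,3) (2,4) (2,5) (3,0) (3,1) (3,2) (3,3) (3,5) (4,0) (4,1) (4,2) (4,4) (5,1) (5,3) (5,5)

Answer: 25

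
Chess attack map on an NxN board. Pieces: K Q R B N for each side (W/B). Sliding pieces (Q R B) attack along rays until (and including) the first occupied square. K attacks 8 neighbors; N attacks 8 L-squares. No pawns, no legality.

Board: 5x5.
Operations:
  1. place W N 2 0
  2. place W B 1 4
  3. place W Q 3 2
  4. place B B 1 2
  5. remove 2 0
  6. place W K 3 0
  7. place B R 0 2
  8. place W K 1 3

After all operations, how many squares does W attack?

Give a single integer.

Op 1: place WN@(2,0)
Op 2: place WB@(1,4)
Op 3: place WQ@(3,2)
Op 4: place BB@(1,2)
Op 5: remove (2,0)
Op 6: place WK@(3,0)
Op 7: place BR@(0,2)
Op 8: place WK@(1,3)
Per-piece attacks for W:
  WK@(1,3): attacks (1,4) (1,2) (2,3) (0,3) (2,4) (2,2) (0,4) (0,2)
  WB@(1,4): attacks (2,3) (3,2) (0,3) [ray(1,-1) blocked at (3,2)]
  WK@(3,0): attacks (3,1) (4,0) (2,0) (4,1) (2,1)
  WQ@(3,2): attacks (3,3) (3,4) (3,1) (3,0) (4,2) (2,2) (1,2) (4,3) (4,1) (2,3) (1,4) (2,1) (1,0) [ray(0,-1) blocked at (3,0); ray(-1,0) blocked at (1,2); ray(-1,1) blocked at (1,4)]
Union (20 distinct): (0,2) (0,3) (0,4) (1,0) (1,2) (1,4) (2,0) (2,1) (2,2) (2,3) (2,4) (3,0) (3,1) (3,2) (3,3) (3,4) (4,0) (4,1) (4,2) (4,3)

Answer: 20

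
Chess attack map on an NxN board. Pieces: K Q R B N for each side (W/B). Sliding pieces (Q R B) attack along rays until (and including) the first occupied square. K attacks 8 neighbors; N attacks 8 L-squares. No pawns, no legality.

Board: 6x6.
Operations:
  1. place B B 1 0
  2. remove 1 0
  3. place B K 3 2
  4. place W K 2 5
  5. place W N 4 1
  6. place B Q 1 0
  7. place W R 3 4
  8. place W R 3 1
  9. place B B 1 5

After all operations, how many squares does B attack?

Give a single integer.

Op 1: place BB@(1,0)
Op 2: remove (1,0)
Op 3: place BK@(3,2)
Op 4: place WK@(2,5)
Op 5: place WN@(4,1)
Op 6: place BQ@(1,0)
Op 7: place WR@(3,4)
Op 8: place WR@(3,1)
Op 9: place BB@(1,5)
Per-piece attacks for B:
  BQ@(1,0): attacks (1,1) (1,2) (1,3) (1,4) (1,5) (2,0) (3,0) (4,0) (5,0) (0,0) (2,1) (3,2) (0,1) [ray(0,1) blocked at (1,5); ray(1,1) blocked at (3,2)]
  BB@(1,5): attacks (2,4) (3,3) (4,2) (5,1) (0,4)
  BK@(3,2): attacks (3,3) (3,1) (4,2) (2,2) (4,3) (4,1) (2,3) (2,1)
Union (23 distinct): (0,0) (0,1) (0,4) (1,1) (1,2) (1,3) (1,4) (1,5) (2,0) (2,1) (2,2) (2,3) (2,4) (3,0) (3,1) (3,2) (3,3) (4,0) (4,1) (4,2) (4,3) (5,0) (5,1)

Answer: 23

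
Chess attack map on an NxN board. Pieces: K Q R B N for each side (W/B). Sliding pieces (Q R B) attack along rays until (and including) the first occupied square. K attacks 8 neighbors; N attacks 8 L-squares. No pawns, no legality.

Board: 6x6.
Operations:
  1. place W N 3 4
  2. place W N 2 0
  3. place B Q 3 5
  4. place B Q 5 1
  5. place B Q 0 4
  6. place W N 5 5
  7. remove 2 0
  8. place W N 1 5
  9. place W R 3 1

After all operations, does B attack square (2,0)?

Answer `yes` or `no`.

Op 1: place WN@(3,4)
Op 2: place WN@(2,0)
Op 3: place BQ@(3,5)
Op 4: place BQ@(5,1)
Op 5: place BQ@(0,4)
Op 6: place WN@(5,5)
Op 7: remove (2,0)
Op 8: place WN@(1,5)
Op 9: place WR@(3,1)
Per-piece attacks for B:
  BQ@(0,4): attacks (0,5) (0,3) (0,2) (0,1) (0,0) (1,4) (2,4) (3,4) (1,5) (1,3) (2,2) (3,1) [ray(1,0) blocked at (3,4); ray(1,1) blocked at (1,5); ray(1,-1) blocked at (3,1)]
  BQ@(3,5): attacks (3,4) (4,5) (5,5) (2,5) (1,5) (4,4) (5,3) (2,4) (1,3) (0,2) [ray(0,-1) blocked at (3,4); ray(1,0) blocked at (5,5); ray(-1,0) blocked at (1,5)]
  BQ@(5,1): attacks (5,2) (5,3) (5,4) (5,5) (5,0) (4,1) (3,1) (4,2) (3,3) (2,4) (1,5) (4,0) [ray(0,1) blocked at (5,5); ray(-1,0) blocked at (3,1); ray(-1,1) blocked at (1,5)]
B attacks (2,0): no

Answer: no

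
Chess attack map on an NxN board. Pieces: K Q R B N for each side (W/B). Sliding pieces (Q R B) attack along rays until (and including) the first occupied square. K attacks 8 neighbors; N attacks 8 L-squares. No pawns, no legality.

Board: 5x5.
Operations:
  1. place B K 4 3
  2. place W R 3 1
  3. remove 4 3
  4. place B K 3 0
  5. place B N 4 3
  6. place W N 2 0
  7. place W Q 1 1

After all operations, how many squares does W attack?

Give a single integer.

Op 1: place BK@(4,3)
Op 2: place WR@(3,1)
Op 3: remove (4,3)
Op 4: place BK@(3,0)
Op 5: place BN@(4,3)
Op 6: place WN@(2,0)
Op 7: place WQ@(1,1)
Per-piece attacks for W:
  WQ@(1,1): attacks (1,2) (1,3) (1,4) (1,0) (2,1) (3,1) (0,1) (2,2) (3,3) (4,4) (2,0) (0,2) (0,0) [ray(1,0) blocked at (3,1); ray(1,-1) blocked at (2,0)]
  WN@(2,0): attacks (3,2) (4,1) (1,2) (0,1)
  WR@(3,1): attacks (3,2) (3,3) (3,4) (3,0) (4,1) (2,1) (1,1) [ray(0,-1) blocked at (3,0); ray(-1,0) blocked at (1,1)]
Union (18 distinct): (0,0) (0,1) (0,2) (1,0) (1,1) (1,2) (1,3) (1,4) (2,0) (2,1) (2,2) (3,0) (3,1) (3,2) (3,3) (3,4) (4,1) (4,4)

Answer: 18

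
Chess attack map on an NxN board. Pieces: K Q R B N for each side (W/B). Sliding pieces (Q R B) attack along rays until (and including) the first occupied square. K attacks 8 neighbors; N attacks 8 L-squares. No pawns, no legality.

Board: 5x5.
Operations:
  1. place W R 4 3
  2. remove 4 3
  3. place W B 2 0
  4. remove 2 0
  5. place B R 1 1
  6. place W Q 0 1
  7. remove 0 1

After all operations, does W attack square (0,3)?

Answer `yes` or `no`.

Op 1: place WR@(4,3)
Op 2: remove (4,3)
Op 3: place WB@(2,0)
Op 4: remove (2,0)
Op 5: place BR@(1,1)
Op 6: place WQ@(0,1)
Op 7: remove (0,1)
Per-piece attacks for W:
W attacks (0,3): no

Answer: no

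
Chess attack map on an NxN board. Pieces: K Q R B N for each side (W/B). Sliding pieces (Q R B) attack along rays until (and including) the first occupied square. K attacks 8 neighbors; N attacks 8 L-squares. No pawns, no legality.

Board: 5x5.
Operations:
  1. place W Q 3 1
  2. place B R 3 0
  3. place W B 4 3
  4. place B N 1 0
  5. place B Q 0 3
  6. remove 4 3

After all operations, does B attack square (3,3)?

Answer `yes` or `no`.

Op 1: place WQ@(3,1)
Op 2: place BR@(3,0)
Op 3: place WB@(4,3)
Op 4: place BN@(1,0)
Op 5: place BQ@(0,3)
Op 6: remove (4,3)
Per-piece attacks for B:
  BQ@(0,3): attacks (0,4) (0,2) (0,1) (0,0) (1,3) (2,3) (3,3) (4,3) (1,4) (1,2) (2,1) (3,0) [ray(1,-1) blocked at (3,0)]
  BN@(1,0): attacks (2,2) (3,1) (0,2)
  BR@(3,0): attacks (3,1) (4,0) (2,0) (1,0) [ray(0,1) blocked at (3,1); ray(-1,0) blocked at (1,0)]
B attacks (3,3): yes

Answer: yes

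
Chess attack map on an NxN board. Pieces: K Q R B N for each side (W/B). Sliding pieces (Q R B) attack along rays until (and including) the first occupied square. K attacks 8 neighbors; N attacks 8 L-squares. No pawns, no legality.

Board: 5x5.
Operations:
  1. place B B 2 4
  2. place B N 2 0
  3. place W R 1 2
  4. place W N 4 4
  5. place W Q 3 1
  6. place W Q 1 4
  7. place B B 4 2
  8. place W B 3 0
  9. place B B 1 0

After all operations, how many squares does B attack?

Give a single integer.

Op 1: place BB@(2,4)
Op 2: place BN@(2,0)
Op 3: place WR@(1,2)
Op 4: place WN@(4,4)
Op 5: place WQ@(3,1)
Op 6: place WQ@(1,4)
Op 7: place BB@(4,2)
Op 8: place WB@(3,0)
Op 9: place BB@(1,0)
Per-piece attacks for B:
  BB@(1,0): attacks (2,1) (3,2) (4,3) (0,1)
  BN@(2,0): attacks (3,2) (4,1) (1,2) (0,1)
  BB@(2,4): attacks (3,3) (4,2) (1,3) (0,2) [ray(1,-1) blocked at (4,2)]
  BB@(4,2): attacks (3,3) (2,4) (3,1) [ray(-1,1) blocked at (2,4); ray(-1,-1) blocked at (3,1)]
Union (12 distinct): (0,1) (0,2) (1,2) (1,3) (2,1) (2,4) (3,1) (3,2) (3,3) (4,1) (4,2) (4,3)

Answer: 12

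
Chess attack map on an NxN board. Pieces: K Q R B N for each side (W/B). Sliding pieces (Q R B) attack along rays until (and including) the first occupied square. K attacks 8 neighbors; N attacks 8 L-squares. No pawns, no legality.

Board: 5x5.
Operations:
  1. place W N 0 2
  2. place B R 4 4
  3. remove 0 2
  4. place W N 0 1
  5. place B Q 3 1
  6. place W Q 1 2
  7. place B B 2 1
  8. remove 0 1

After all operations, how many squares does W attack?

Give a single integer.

Op 1: place WN@(0,2)
Op 2: place BR@(4,4)
Op 3: remove (0,2)
Op 4: place WN@(0,1)
Op 5: place BQ@(3,1)
Op 6: place WQ@(1,2)
Op 7: place BB@(2,1)
Op 8: remove (0,1)
Per-piece attacks for W:
  WQ@(1,2): attacks (1,3) (1,4) (1,1) (1,0) (2,2) (3,2) (4,2) (0,2) (2,3) (3,4) (2,1) (0,3) (0,1) [ray(1,-1) blocked at (2,1)]
Union (13 distinct): (0,1) (0,2) (0,3) (1,0) (1,1) (1,3) (1,4) (2,1) (2,2) (2,3) (3,2) (3,4) (4,2)

Answer: 13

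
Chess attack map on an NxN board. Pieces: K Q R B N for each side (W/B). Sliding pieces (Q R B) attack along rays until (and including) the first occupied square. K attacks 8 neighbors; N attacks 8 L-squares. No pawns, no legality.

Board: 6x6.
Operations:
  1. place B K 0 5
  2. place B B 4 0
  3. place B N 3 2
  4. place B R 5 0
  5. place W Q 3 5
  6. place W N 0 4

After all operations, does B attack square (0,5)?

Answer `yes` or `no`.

Answer: no

Derivation:
Op 1: place BK@(0,5)
Op 2: place BB@(4,0)
Op 3: place BN@(3,2)
Op 4: place BR@(5,0)
Op 5: place WQ@(3,5)
Op 6: place WN@(0,4)
Per-piece attacks for B:
  BK@(0,5): attacks (0,4) (1,5) (1,4)
  BN@(3,2): attacks (4,4) (5,3) (2,4) (1,3) (4,0) (5,1) (2,0) (1,1)
  BB@(4,0): attacks (5,1) (3,1) (2,2) (1,3) (0,4) [ray(-1,1) blocked at (0,4)]
  BR@(5,0): attacks (5,1) (5,2) (5,3) (5,4) (5,5) (4,0) [ray(-1,0) blocked at (4,0)]
B attacks (0,5): no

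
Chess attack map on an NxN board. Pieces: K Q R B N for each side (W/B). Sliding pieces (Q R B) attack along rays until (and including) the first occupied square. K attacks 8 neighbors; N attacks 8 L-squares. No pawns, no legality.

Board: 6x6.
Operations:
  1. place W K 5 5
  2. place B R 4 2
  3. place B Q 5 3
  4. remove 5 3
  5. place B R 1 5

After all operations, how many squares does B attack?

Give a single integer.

Op 1: place WK@(5,5)
Op 2: place BR@(4,2)
Op 3: place BQ@(5,3)
Op 4: remove (5,3)
Op 5: place BR@(1,5)
Per-piece attacks for B:
  BR@(1,5): attacks (1,4) (1,3) (1,2) (1,1) (1,0) (2,5) (3,5) (4,5) (5,5) (0,5) [ray(1,0) blocked at (5,5)]
  BR@(4,2): attacks (4,3) (4,4) (4,5) (4,1) (4,0) (5,2) (3,2) (2,2) (1,2) (0,2)
Union (18 distinct): (0,2) (0,5) (1,0) (1,1) (1,2) (1,3) (1,4) (2,2) (2,5) (3,2) (3,5) (4,0) (4,1) (4,3) (4,4) (4,5) (5,2) (5,5)

Answer: 18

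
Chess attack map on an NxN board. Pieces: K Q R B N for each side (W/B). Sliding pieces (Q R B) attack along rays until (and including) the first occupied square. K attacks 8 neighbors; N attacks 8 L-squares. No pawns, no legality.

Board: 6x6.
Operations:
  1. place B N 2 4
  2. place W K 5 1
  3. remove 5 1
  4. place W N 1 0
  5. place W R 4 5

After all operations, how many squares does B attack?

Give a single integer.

Answer: 6

Derivation:
Op 1: place BN@(2,4)
Op 2: place WK@(5,1)
Op 3: remove (5,1)
Op 4: place WN@(1,0)
Op 5: place WR@(4,5)
Per-piece attacks for B:
  BN@(2,4): attacks (4,5) (0,5) (3,2) (4,3) (1,2) (0,3)
Union (6 distinct): (0,3) (0,5) (1,2) (3,2) (4,3) (4,5)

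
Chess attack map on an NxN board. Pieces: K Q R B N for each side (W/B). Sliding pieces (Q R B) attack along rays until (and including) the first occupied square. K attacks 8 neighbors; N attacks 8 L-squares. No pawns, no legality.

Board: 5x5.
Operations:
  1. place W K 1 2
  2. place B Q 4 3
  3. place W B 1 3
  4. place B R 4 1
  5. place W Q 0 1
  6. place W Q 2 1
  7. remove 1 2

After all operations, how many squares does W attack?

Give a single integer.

Answer: 20

Derivation:
Op 1: place WK@(1,2)
Op 2: place BQ@(4,3)
Op 3: place WB@(1,3)
Op 4: place BR@(4,1)
Op 5: place WQ@(0,1)
Op 6: place WQ@(2,1)
Op 7: remove (1,2)
Per-piece attacks for W:
  WQ@(0,1): attacks (0,2) (0,3) (0,4) (0,0) (1,1) (2,1) (1,2) (2,3) (3,4) (1,0) [ray(1,0) blocked at (2,1)]
  WB@(1,3): attacks (2,4) (2,2) (3,1) (4,0) (0,4) (0,2)
  WQ@(2,1): attacks (2,2) (2,3) (2,4) (2,0) (3,1) (4,1) (1,1) (0,1) (3,2) (4,3) (3,0) (1,2) (0,3) (1,0) [ray(1,0) blocked at (4,1); ray(-1,0) blocked at (0,1); ray(1,1) blocked at (4,3)]
Union (20 distinct): (0,0) (0,1) (0,2) (0,3) (0,4) (1,0) (1,1) (1,2) (2,0) (2,1) (2,2) (2,3) (2,4) (3,0) (3,1) (3,2) (3,4) (4,0) (4,1) (4,3)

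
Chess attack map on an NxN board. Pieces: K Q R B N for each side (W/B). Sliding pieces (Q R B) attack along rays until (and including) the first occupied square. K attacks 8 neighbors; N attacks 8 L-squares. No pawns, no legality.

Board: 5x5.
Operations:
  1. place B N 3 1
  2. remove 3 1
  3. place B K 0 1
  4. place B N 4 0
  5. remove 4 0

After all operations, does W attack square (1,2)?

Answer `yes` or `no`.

Answer: no

Derivation:
Op 1: place BN@(3,1)
Op 2: remove (3,1)
Op 3: place BK@(0,1)
Op 4: place BN@(4,0)
Op 5: remove (4,0)
Per-piece attacks for W:
W attacks (1,2): no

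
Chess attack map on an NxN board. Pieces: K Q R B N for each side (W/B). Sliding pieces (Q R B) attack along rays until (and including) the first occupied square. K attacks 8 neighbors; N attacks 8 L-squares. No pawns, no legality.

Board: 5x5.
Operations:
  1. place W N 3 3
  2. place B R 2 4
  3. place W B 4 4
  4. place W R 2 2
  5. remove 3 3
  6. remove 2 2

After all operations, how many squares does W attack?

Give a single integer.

Answer: 4

Derivation:
Op 1: place WN@(3,3)
Op 2: place BR@(2,4)
Op 3: place WB@(4,4)
Op 4: place WR@(2,2)
Op 5: remove (3,3)
Op 6: remove (2,2)
Per-piece attacks for W:
  WB@(4,4): attacks (3,3) (2,2) (1,1) (0,0)
Union (4 distinct): (0,0) (1,1) (2,2) (3,3)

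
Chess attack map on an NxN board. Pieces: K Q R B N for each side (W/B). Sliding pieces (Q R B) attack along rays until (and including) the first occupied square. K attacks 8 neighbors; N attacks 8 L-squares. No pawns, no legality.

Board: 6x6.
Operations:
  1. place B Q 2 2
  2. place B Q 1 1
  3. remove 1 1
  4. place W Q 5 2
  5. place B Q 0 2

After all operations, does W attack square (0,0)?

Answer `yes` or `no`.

Op 1: place BQ@(2,2)
Op 2: place BQ@(1,1)
Op 3: remove (1,1)
Op 4: place WQ@(5,2)
Op 5: place BQ@(0,2)
Per-piece attacks for W:
  WQ@(5,2): attacks (5,3) (5,4) (5,5) (5,1) (5,0) (4,2) (3,2) (2,2) (4,3) (3,4) (2,5) (4,1) (3,0) [ray(-1,0) blocked at (2,2)]
W attacks (0,0): no

Answer: no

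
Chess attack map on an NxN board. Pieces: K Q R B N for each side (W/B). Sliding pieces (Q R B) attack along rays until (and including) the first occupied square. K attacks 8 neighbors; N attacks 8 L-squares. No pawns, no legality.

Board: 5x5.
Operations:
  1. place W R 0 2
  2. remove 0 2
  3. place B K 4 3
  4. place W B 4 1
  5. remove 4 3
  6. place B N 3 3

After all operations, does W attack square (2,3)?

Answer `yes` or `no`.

Op 1: place WR@(0,2)
Op 2: remove (0,2)
Op 3: place BK@(4,3)
Op 4: place WB@(4,1)
Op 5: remove (4,3)
Op 6: place BN@(3,3)
Per-piece attacks for W:
  WB@(4,1): attacks (3,2) (2,3) (1,4) (3,0)
W attacks (2,3): yes

Answer: yes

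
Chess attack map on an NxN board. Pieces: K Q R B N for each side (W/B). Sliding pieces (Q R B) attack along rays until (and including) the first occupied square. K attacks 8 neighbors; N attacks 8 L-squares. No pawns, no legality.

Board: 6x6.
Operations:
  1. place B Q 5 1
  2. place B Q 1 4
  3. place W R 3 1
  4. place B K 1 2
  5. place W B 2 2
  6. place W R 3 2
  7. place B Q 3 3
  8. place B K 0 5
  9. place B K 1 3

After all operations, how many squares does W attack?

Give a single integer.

Op 1: place BQ@(5,1)
Op 2: place BQ@(1,4)
Op 3: place WR@(3,1)
Op 4: place BK@(1,2)
Op 5: place WB@(2,2)
Op 6: place WR@(3,2)
Op 7: place BQ@(3,3)
Op 8: place BK@(0,5)
Op 9: place BK@(1,3)
Per-piece attacks for W:
  WB@(2,2): attacks (3,3) (3,1) (1,3) (1,1) (0,0) [ray(1,1) blocked at (3,3); ray(1,-1) blocked at (3,1); ray(-1,1) blocked at (1,3)]
  WR@(3,1): attacks (3,2) (3,0) (4,1) (5,1) (2,1) (1,1) (0,1) [ray(0,1) blocked at (3,2); ray(1,0) blocked at (5,1)]
  WR@(3,2): attacks (3,3) (3,1) (4,2) (5,2) (2,2) [ray(0,1) blocked at (3,3); ray(0,-1) blocked at (3,1); ray(-1,0) blocked at (2,2)]
Union (14 distinct): (0,0) (0,1) (1,1) (1,3) (2,1) (2,2) (3,0) (3,1) (3,2) (3,3) (4,1) (4,2) (5,1) (5,2)

Answer: 14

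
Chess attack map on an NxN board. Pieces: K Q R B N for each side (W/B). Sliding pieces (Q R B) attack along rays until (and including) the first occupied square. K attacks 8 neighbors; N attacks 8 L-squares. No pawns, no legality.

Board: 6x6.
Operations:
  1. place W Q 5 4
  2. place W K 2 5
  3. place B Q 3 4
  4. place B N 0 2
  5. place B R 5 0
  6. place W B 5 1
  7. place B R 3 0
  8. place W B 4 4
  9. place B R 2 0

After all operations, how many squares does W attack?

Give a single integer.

Answer: 21

Derivation:
Op 1: place WQ@(5,4)
Op 2: place WK@(2,5)
Op 3: place BQ@(3,4)
Op 4: place BN@(0,2)
Op 5: place BR@(5,0)
Op 6: place WB@(5,1)
Op 7: place BR@(3,0)
Op 8: place WB@(4,4)
Op 9: place BR@(2,0)
Per-piece attacks for W:
  WK@(2,5): attacks (2,4) (3,5) (1,5) (3,4) (1,4)
  WB@(4,4): attacks (5,5) (5,3) (3,5) (3,3) (2,2) (1,1) (0,0)
  WB@(5,1): attacks (4,2) (3,3) (2,4) (1,5) (4,0)
  WQ@(5,4): attacks (5,5) (5,3) (5,2) (5,1) (4,4) (4,5) (4,3) (3,2) (2,1) (1,0) [ray(0,-1) blocked at (5,1); ray(-1,0) blocked at (4,4)]
Union (21 distinct): (0,0) (1,0) (1,1) (1,4) (1,5) (2,1) (2,2) (2,4) (3,2) (3,3) (3,4) (3,5) (4,0) (4,2) (4,3) (4,4) (4,5) (5,1) (5,2) (5,3) (5,5)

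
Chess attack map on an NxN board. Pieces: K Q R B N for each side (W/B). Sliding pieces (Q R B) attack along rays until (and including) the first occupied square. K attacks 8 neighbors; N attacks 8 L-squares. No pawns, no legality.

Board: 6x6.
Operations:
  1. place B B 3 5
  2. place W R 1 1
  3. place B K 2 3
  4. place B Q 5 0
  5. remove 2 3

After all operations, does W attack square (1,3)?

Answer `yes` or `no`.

Answer: yes

Derivation:
Op 1: place BB@(3,5)
Op 2: place WR@(1,1)
Op 3: place BK@(2,3)
Op 4: place BQ@(5,0)
Op 5: remove (2,3)
Per-piece attacks for W:
  WR@(1,1): attacks (1,2) (1,3) (1,4) (1,5) (1,0) (2,1) (3,1) (4,1) (5,1) (0,1)
W attacks (1,3): yes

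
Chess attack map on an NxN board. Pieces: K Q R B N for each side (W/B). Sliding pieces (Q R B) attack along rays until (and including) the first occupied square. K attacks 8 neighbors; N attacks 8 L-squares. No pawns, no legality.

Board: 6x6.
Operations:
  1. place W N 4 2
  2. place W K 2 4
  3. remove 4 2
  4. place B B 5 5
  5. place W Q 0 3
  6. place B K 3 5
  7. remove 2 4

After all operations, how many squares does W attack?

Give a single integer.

Op 1: place WN@(4,2)
Op 2: place WK@(2,4)
Op 3: remove (4,2)
Op 4: place BB@(5,5)
Op 5: place WQ@(0,3)
Op 6: place BK@(3,5)
Op 7: remove (2,4)
Per-piece attacks for W:
  WQ@(0,3): attacks (0,4) (0,5) (0,2) (0,1) (0,0) (1,3) (2,3) (3,3) (4,3) (5,3) (1,4) (2,5) (1,2) (2,1) (3,0)
Union (15 distinct): (0,0) (0,1) (0,2) (0,4) (0,5) (1,2) (1,3) (1,4) (2,1) (2,3) (2,5) (3,0) (3,3) (4,3) (5,3)

Answer: 15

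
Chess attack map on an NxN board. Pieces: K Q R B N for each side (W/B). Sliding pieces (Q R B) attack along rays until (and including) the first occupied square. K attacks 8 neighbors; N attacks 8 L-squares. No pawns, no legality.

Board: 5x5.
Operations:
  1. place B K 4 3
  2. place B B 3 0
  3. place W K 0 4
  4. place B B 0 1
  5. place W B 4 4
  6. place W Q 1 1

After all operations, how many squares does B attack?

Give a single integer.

Answer: 11

Derivation:
Op 1: place BK@(4,3)
Op 2: place BB@(3,0)
Op 3: place WK@(0,4)
Op 4: place BB@(0,1)
Op 5: place WB@(4,4)
Op 6: place WQ@(1,1)
Per-piece attacks for B:
  BB@(0,1): attacks (1,2) (2,3) (3,4) (1,0)
  BB@(3,0): attacks (4,1) (2,1) (1,2) (0,3)
  BK@(4,3): attacks (4,4) (4,2) (3,3) (3,4) (3,2)
Union (11 distinct): (0,3) (1,0) (1,2) (2,1) (2,3) (3,2) (3,3) (3,4) (4,1) (4,2) (4,4)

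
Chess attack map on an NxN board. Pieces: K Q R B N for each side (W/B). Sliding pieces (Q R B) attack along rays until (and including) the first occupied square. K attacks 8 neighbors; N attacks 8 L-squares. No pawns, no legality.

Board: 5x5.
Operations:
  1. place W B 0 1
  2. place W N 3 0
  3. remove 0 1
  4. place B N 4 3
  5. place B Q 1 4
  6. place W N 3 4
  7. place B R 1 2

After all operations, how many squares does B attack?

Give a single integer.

Answer: 16

Derivation:
Op 1: place WB@(0,1)
Op 2: place WN@(3,0)
Op 3: remove (0,1)
Op 4: place BN@(4,3)
Op 5: place BQ@(1,4)
Op 6: place WN@(3,4)
Op 7: place BR@(1,2)
Per-piece attacks for B:
  BR@(1,2): attacks (1,3) (1,4) (1,1) (1,0) (2,2) (3,2) (4,2) (0,2) [ray(0,1) blocked at (1,4)]
  BQ@(1,4): attacks (1,3) (1,2) (2,4) (3,4) (0,4) (2,3) (3,2) (4,1) (0,3) [ray(0,-1) blocked at (1,2); ray(1,0) blocked at (3,4)]
  BN@(4,3): attacks (2,4) (3,1) (2,2)
Union (16 distinct): (0,2) (0,3) (0,4) (1,0) (1,1) (1,2) (1,3) (1,4) (2,2) (2,3) (2,4) (3,1) (3,2) (3,4) (4,1) (4,2)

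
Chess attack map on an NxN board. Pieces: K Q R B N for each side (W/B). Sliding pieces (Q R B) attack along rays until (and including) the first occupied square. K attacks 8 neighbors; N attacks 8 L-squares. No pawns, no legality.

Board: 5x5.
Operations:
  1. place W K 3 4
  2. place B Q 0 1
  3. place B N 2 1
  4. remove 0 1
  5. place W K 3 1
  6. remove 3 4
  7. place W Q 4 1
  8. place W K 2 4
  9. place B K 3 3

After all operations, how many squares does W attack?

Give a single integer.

Answer: 16

Derivation:
Op 1: place WK@(3,4)
Op 2: place BQ@(0,1)
Op 3: place BN@(2,1)
Op 4: remove (0,1)
Op 5: place WK@(3,1)
Op 6: remove (3,4)
Op 7: place WQ@(4,1)
Op 8: place WK@(2,4)
Op 9: place BK@(3,3)
Per-piece attacks for W:
  WK@(2,4): attacks (2,3) (3,4) (1,4) (3,3) (1,3)
  WK@(3,1): attacks (3,2) (3,0) (4,1) (2,1) (4,2) (4,0) (2,2) (2,0)
  WQ@(4,1): attacks (4,2) (4,3) (4,4) (4,0) (3,1) (3,2) (2,3) (1,4) (3,0) [ray(-1,0) blocked at (3,1)]
Union (16 distinct): (1,3) (1,4) (2,0) (2,1) (2,2) (2,3) (3,0) (3,1) (3,2) (3,3) (3,4) (4,0) (4,1) (4,2) (4,3) (4,4)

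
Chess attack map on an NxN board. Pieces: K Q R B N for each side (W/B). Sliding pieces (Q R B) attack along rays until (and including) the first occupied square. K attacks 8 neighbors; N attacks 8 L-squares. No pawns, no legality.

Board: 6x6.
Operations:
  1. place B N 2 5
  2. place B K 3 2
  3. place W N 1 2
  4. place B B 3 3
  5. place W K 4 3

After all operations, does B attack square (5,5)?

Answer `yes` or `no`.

Answer: yes

Derivation:
Op 1: place BN@(2,5)
Op 2: place BK@(3,2)
Op 3: place WN@(1,2)
Op 4: place BB@(3,3)
Op 5: place WK@(4,3)
Per-piece attacks for B:
  BN@(2,5): attacks (3,3) (4,4) (1,3) (0,4)
  BK@(3,2): attacks (3,3) (3,1) (4,2) (2,2) (4,3) (4,1) (2,3) (2,1)
  BB@(3,3): attacks (4,4) (5,5) (4,2) (5,1) (2,4) (1,5) (2,2) (1,1) (0,0)
B attacks (5,5): yes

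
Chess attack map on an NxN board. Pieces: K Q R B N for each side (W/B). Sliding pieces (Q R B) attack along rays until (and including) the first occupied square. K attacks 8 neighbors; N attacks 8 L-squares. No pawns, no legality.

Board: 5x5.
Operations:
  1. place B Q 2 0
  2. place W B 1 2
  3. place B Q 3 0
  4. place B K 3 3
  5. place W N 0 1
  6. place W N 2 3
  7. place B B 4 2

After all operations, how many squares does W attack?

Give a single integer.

Op 1: place BQ@(2,0)
Op 2: place WB@(1,2)
Op 3: place BQ@(3,0)
Op 4: place BK@(3,3)
Op 5: place WN@(0,1)
Op 6: place WN@(2,3)
Op 7: place BB@(4,2)
Per-piece attacks for W:
  WN@(0,1): attacks (1,3) (2,2) (2,0)
  WB@(1,2): attacks (2,3) (2,1) (3,0) (0,3) (0,1) [ray(1,1) blocked at (2,3); ray(1,-1) blocked at (3,0); ray(-1,-1) blocked at (0,1)]
  WN@(2,3): attacks (4,4) (0,4) (3,1) (4,2) (1,1) (0,2)
Union (14 distinct): (0,1) (0,2) (0,3) (0,4) (1,1) (1,3) (2,0) (2,1) (2,2) (2,3) (3,0) (3,1) (4,2) (4,4)

Answer: 14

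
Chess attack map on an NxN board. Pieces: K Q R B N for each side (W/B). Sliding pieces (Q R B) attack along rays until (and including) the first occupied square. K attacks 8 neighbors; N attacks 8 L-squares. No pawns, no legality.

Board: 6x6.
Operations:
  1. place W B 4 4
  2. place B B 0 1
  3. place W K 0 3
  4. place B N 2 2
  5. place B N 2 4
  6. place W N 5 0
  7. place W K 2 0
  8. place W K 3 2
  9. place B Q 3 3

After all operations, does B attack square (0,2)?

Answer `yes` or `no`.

Answer: no

Derivation:
Op 1: place WB@(4,4)
Op 2: place BB@(0,1)
Op 3: place WK@(0,3)
Op 4: place BN@(2,2)
Op 5: place BN@(2,4)
Op 6: place WN@(5,0)
Op 7: place WK@(2,0)
Op 8: place WK@(3,2)
Op 9: place BQ@(3,3)
Per-piece attacks for B:
  BB@(0,1): attacks (1,2) (2,3) (3,4) (4,5) (1,0)
  BN@(2,2): attacks (3,4) (4,3) (1,4) (0,3) (3,0) (4,1) (1,0) (0,1)
  BN@(2,4): attacks (4,5) (0,5) (3,2) (4,3) (1,2) (0,3)
  BQ@(3,3): attacks (3,4) (3,5) (3,2) (4,3) (5,3) (2,3) (1,3) (0,3) (4,4) (4,2) (5,1) (2,4) (2,2) [ray(0,-1) blocked at (3,2); ray(-1,0) blocked at (0,3); ray(1,1) blocked at (4,4); ray(-1,1) blocked at (2,4); ray(-1,-1) blocked at (2,2)]
B attacks (0,2): no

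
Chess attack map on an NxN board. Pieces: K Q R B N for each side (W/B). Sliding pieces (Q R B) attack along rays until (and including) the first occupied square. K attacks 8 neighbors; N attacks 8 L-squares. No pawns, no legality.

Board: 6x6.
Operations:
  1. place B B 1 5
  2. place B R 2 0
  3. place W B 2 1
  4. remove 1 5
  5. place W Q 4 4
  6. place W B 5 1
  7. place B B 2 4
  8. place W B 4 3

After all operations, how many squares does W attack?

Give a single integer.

Answer: 22

Derivation:
Op 1: place BB@(1,5)
Op 2: place BR@(2,0)
Op 3: place WB@(2,1)
Op 4: remove (1,5)
Op 5: place WQ@(4,4)
Op 6: place WB@(5,1)
Op 7: place BB@(2,4)
Op 8: place WB@(4,3)
Per-piece attacks for W:
  WB@(2,1): attacks (3,2) (4,3) (3,0) (1,2) (0,3) (1,0) [ray(1,1) blocked at (4,3)]
  WB@(4,3): attacks (5,4) (5,2) (3,4) (2,5) (3,2) (2,1) [ray(-1,-1) blocked at (2,1)]
  WQ@(4,4): attacks (4,5) (4,3) (5,4) (3,4) (2,4) (5,5) (5,3) (3,5) (3,3) (2,2) (1,1) (0,0) [ray(0,-1) blocked at (4,3); ray(-1,0) blocked at (2,4)]
  WB@(5,1): attacks (4,2) (3,3) (2,4) (4,0) [ray(-1,1) blocked at (2,4)]
Union (22 distinct): (0,0) (0,3) (1,0) (1,1) (1,2) (2,1) (2,2) (2,4) (2,5) (3,0) (3,2) (3,3) (3,4) (3,5) (4,0) (4,2) (4,3) (4,5) (5,2) (5,3) (5,4) (5,5)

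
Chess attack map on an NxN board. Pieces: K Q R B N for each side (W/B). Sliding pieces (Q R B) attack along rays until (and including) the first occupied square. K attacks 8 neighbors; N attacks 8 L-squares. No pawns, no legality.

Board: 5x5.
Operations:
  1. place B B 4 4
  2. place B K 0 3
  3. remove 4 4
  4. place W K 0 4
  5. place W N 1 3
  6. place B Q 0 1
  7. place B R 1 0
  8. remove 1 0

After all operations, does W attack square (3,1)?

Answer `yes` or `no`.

Op 1: place BB@(4,4)
Op 2: place BK@(0,3)
Op 3: remove (4,4)
Op 4: place WK@(0,4)
Op 5: place WN@(1,3)
Op 6: place BQ@(0,1)
Op 7: place BR@(1,0)
Op 8: remove (1,0)
Per-piece attacks for W:
  WK@(0,4): attacks (0,3) (1,4) (1,3)
  WN@(1,3): attacks (3,4) (2,1) (3,2) (0,1)
W attacks (3,1): no

Answer: no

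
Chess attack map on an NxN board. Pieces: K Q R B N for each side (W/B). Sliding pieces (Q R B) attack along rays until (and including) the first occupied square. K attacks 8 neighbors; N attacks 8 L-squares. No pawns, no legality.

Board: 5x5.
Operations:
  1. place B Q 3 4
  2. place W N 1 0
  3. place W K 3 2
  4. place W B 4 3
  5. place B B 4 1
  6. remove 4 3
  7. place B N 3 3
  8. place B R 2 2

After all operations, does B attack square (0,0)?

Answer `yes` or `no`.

Op 1: place BQ@(3,4)
Op 2: place WN@(1,0)
Op 3: place WK@(3,2)
Op 4: place WB@(4,3)
Op 5: place BB@(4,1)
Op 6: remove (4,3)
Op 7: place BN@(3,3)
Op 8: place BR@(2,2)
Per-piece attacks for B:
  BR@(2,2): attacks (2,3) (2,4) (2,1) (2,0) (3,2) (1,2) (0,2) [ray(1,0) blocked at (3,2)]
  BN@(3,3): attacks (1,4) (4,1) (2,1) (1,2)
  BQ@(3,4): attacks (3,3) (4,4) (2,4) (1,4) (0,4) (4,3) (2,3) (1,2) (0,1) [ray(0,-1) blocked at (3,3)]
  BB@(4,1): attacks (3,2) (3,0) [ray(-1,1) blocked at (3,2)]
B attacks (0,0): no

Answer: no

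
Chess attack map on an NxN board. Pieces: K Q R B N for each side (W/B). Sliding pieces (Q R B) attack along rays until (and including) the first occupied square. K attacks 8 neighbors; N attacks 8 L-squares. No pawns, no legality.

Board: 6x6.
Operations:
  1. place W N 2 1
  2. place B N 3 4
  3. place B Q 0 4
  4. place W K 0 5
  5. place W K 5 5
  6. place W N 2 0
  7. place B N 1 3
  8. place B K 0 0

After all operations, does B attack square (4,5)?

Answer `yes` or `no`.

Answer: no

Derivation:
Op 1: place WN@(2,1)
Op 2: place BN@(3,4)
Op 3: place BQ@(0,4)
Op 4: place WK@(0,5)
Op 5: place WK@(5,5)
Op 6: place WN@(2,0)
Op 7: place BN@(1,3)
Op 8: place BK@(0,0)
Per-piece attacks for B:
  BK@(0,0): attacks (0,1) (1,0) (1,1)
  BQ@(0,4): attacks (0,5) (0,3) (0,2) (0,1) (0,0) (1,4) (2,4) (3,4) (1,5) (1,3) [ray(0,1) blocked at (0,5); ray(0,-1) blocked at (0,0); ray(1,0) blocked at (3,4); ray(1,-1) blocked at (1,3)]
  BN@(1,3): attacks (2,5) (3,4) (0,5) (2,1) (3,2) (0,1)
  BN@(3,4): attacks (5,5) (1,5) (4,2) (5,3) (2,2) (1,3)
B attacks (4,5): no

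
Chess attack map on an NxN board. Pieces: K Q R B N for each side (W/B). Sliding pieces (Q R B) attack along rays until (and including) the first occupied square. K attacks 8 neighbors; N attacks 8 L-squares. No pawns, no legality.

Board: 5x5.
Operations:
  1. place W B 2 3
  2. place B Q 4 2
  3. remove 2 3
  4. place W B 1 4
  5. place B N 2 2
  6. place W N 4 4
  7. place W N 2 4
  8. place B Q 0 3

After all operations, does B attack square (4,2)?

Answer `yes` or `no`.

Op 1: place WB@(2,3)
Op 2: place BQ@(4,2)
Op 3: remove (2,3)
Op 4: place WB@(1,4)
Op 5: place BN@(2,2)
Op 6: place WN@(4,4)
Op 7: place WN@(2,4)
Op 8: place BQ@(0,3)
Per-piece attacks for B:
  BQ@(0,3): attacks (0,4) (0,2) (0,1) (0,0) (1,3) (2,3) (3,3) (4,3) (1,4) (1,2) (2,1) (3,0) [ray(1,1) blocked at (1,4)]
  BN@(2,2): attacks (3,4) (4,3) (1,4) (0,3) (3,0) (4,1) (1,0) (0,1)
  BQ@(4,2): attacks (4,3) (4,4) (4,1) (4,0) (3,2) (2,2) (3,3) (2,4) (3,1) (2,0) [ray(0,1) blocked at (4,4); ray(-1,0) blocked at (2,2); ray(-1,1) blocked at (2,4)]
B attacks (4,2): no

Answer: no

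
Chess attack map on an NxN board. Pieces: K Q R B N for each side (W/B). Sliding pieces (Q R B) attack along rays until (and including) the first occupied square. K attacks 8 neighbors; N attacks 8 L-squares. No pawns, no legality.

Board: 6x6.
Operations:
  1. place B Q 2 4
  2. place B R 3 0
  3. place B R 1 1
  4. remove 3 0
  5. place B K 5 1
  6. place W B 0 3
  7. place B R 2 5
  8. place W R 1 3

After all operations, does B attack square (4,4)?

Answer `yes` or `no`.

Op 1: place BQ@(2,4)
Op 2: place BR@(3,0)
Op 3: place BR@(1,1)
Op 4: remove (3,0)
Op 5: place BK@(5,1)
Op 6: place WB@(0,3)
Op 7: place BR@(2,5)
Op 8: place WR@(1,3)
Per-piece attacks for B:
  BR@(1,1): attacks (1,2) (1,3) (1,0) (2,1) (3,1) (4,1) (5,1) (0,1) [ray(0,1) blocked at (1,3); ray(1,0) blocked at (5,1)]
  BQ@(2,4): attacks (2,5) (2,3) (2,2) (2,1) (2,0) (3,4) (4,4) (5,4) (1,4) (0,4) (3,5) (3,3) (4,2) (5,1) (1,5) (1,3) [ray(0,1) blocked at (2,5); ray(1,-1) blocked at (5,1); ray(-1,-1) blocked at (1,3)]
  BR@(2,5): attacks (2,4) (3,5) (4,5) (5,5) (1,5) (0,5) [ray(0,-1) blocked at (2,4)]
  BK@(5,1): attacks (5,2) (5,0) (4,1) (4,2) (4,0)
B attacks (4,4): yes

Answer: yes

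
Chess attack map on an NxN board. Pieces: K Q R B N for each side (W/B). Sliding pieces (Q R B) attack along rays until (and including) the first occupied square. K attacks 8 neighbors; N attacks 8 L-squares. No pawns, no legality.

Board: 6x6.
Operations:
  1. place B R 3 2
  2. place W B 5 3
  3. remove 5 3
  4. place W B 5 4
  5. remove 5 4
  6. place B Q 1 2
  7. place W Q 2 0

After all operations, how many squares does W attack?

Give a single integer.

Op 1: place BR@(3,2)
Op 2: place WB@(5,3)
Op 3: remove (5,3)
Op 4: place WB@(5,4)
Op 5: remove (5,4)
Op 6: place BQ@(1,2)
Op 7: place WQ@(2,0)
Per-piece attacks for W:
  WQ@(2,0): attacks (2,1) (2,2) (2,3) (2,4) (2,5) (3,0) (4,0) (5,0) (1,0) (0,0) (3,1) (4,2) (5,3) (1,1) (0,2)
Union (15 distinct): (0,0) (0,2) (1,0) (1,1) (2,1) (2,2) (2,3) (2,4) (2,5) (3,0) (3,1) (4,0) (4,2) (5,0) (5,3)

Answer: 15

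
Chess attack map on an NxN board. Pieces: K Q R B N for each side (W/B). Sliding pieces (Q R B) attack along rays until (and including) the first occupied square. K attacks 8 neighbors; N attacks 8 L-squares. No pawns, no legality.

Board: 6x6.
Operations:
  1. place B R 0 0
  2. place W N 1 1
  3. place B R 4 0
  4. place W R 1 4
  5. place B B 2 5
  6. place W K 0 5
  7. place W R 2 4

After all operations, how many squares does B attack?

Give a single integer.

Op 1: place BR@(0,0)
Op 2: place WN@(1,1)
Op 3: place BR@(4,0)
Op 4: place WR@(1,4)
Op 5: place BB@(2,5)
Op 6: place WK@(0,5)
Op 7: place WR@(2,4)
Per-piece attacks for B:
  BR@(0,0): attacks (0,1) (0,2) (0,3) (0,4) (0,5) (1,0) (2,0) (3,0) (4,0) [ray(0,1) blocked at (0,5); ray(1,0) blocked at (4,0)]
  BB@(2,5): attacks (3,4) (4,3) (5,2) (1,4) [ray(-1,-1) blocked at (1,4)]
  BR@(4,0): attacks (4,1) (4,2) (4,3) (4,4) (4,5) (5,0) (3,0) (2,0) (1,0) (0,0) [ray(-1,0) blocked at (0,0)]
Union (19 distinct): (0,0) (0,1) (0,2) (0,3) (0,4) (0,5) (1,0) (1,4) (2,0) (3,0) (3,4) (4,0) (4,1) (4,2) (4,3) (4,4) (4,5) (5,0) (5,2)

Answer: 19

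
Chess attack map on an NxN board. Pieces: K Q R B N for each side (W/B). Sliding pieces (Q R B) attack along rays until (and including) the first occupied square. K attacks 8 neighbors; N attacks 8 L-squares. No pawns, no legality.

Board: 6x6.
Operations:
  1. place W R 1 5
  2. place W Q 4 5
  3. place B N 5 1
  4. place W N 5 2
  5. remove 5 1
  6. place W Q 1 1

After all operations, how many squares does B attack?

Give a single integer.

Answer: 0

Derivation:
Op 1: place WR@(1,5)
Op 2: place WQ@(4,5)
Op 3: place BN@(5,1)
Op 4: place WN@(5,2)
Op 5: remove (5,1)
Op 6: place WQ@(1,1)
Per-piece attacks for B:
Union (0 distinct): (none)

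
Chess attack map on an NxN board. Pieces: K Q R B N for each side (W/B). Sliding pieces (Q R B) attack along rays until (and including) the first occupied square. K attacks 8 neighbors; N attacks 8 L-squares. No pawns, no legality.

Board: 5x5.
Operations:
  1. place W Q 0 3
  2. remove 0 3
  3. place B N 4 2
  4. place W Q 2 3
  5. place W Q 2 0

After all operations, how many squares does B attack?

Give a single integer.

Answer: 4

Derivation:
Op 1: place WQ@(0,3)
Op 2: remove (0,3)
Op 3: place BN@(4,2)
Op 4: place WQ@(2,3)
Op 5: place WQ@(2,0)
Per-piece attacks for B:
  BN@(4,2): attacks (3,4) (2,3) (3,0) (2,1)
Union (4 distinct): (2,1) (2,3) (3,0) (3,4)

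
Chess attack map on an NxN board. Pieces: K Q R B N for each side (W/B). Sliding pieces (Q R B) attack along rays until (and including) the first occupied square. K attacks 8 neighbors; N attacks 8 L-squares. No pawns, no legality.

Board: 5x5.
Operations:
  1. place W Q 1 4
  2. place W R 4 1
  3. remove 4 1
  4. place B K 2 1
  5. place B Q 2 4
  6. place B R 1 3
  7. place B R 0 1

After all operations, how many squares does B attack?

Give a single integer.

Op 1: place WQ@(1,4)
Op 2: place WR@(4,1)
Op 3: remove (4,1)
Op 4: place BK@(2,1)
Op 5: place BQ@(2,4)
Op 6: place BR@(1,3)
Op 7: place BR@(0,1)
Per-piece attacks for B:
  BR@(0,1): attacks (0,2) (0,3) (0,4) (0,0) (1,1) (2,1) [ray(1,0) blocked at (2,1)]
  BR@(1,3): attacks (1,4) (1,2) (1,1) (1,0) (2,3) (3,3) (4,3) (0,3) [ray(0,1) blocked at (1,4)]
  BK@(2,1): attacks (2,2) (2,0) (3,1) (1,1) (3,2) (3,0) (1,2) (1,0)
  BQ@(2,4): attacks (2,3) (2,2) (2,1) (3,4) (4,4) (1,4) (3,3) (4,2) (1,3) [ray(0,-1) blocked at (2,1); ray(-1,0) blocked at (1,4); ray(-1,-1) blocked at (1,3)]
Union (21 distinct): (0,0) (0,2) (0,3) (0,4) (1,0) (1,1) (1,2) (1,3) (1,4) (2,0) (2,1) (2,2) (2,3) (3,0) (3,1) (3,2) (3,3) (3,4) (4,2) (4,3) (4,4)

Answer: 21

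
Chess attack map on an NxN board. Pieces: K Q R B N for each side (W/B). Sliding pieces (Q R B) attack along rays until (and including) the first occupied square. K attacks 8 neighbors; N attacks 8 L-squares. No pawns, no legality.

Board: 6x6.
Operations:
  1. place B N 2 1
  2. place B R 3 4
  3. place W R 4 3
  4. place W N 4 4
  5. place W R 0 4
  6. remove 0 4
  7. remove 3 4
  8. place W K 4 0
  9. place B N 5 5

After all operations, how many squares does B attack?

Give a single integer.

Op 1: place BN@(2,1)
Op 2: place BR@(3,4)
Op 3: place WR@(4,3)
Op 4: place WN@(4,4)
Op 5: place WR@(0,4)
Op 6: remove (0,4)
Op 7: remove (3,4)
Op 8: place WK@(4,0)
Op 9: place BN@(5,5)
Per-piece attacks for B:
  BN@(2,1): attacks (3,3) (4,2) (1,3) (0,2) (4,0) (0,0)
  BN@(5,5): attacks (4,3) (3,4)
Union (8 distinct): (0,0) (0,2) (1,3) (3,3) (3,4) (4,0) (4,2) (4,3)

Answer: 8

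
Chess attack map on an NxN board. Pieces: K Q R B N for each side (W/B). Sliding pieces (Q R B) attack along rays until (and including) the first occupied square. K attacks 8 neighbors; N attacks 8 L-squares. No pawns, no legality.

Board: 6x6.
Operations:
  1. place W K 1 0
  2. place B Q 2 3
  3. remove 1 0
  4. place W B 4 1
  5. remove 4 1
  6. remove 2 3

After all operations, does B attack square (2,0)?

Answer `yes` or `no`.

Op 1: place WK@(1,0)
Op 2: place BQ@(2,3)
Op 3: remove (1,0)
Op 4: place WB@(4,1)
Op 5: remove (4,1)
Op 6: remove (2,3)
Per-piece attacks for B:
B attacks (2,0): no

Answer: no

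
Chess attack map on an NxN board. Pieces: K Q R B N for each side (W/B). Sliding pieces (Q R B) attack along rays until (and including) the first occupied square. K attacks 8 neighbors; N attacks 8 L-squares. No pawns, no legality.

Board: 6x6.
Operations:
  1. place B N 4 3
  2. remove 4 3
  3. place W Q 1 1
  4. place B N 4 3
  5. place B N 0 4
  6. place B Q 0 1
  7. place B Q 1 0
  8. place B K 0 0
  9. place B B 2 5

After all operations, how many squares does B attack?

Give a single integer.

Answer: 26

Derivation:
Op 1: place BN@(4,3)
Op 2: remove (4,3)
Op 3: place WQ@(1,1)
Op 4: place BN@(4,3)
Op 5: place BN@(0,4)
Op 6: place BQ@(0,1)
Op 7: place BQ@(1,0)
Op 8: place BK@(0,0)
Op 9: place BB@(2,5)
Per-piece attacks for B:
  BK@(0,0): attacks (0,1) (1,0) (1,1)
  BQ@(0,1): attacks (0,2) (0,3) (0,4) (0,0) (1,1) (1,2) (2,3) (3,4) (4,5) (1,0) [ray(0,1) blocked at (0,4); ray(0,-1) blocked at (0,0); ray(1,0) blocked at (1,1); ray(1,-1) blocked at (1,0)]
  BN@(0,4): attacks (2,5) (1,2) (2,3)
  BQ@(1,0): attacks (1,1) (2,0) (3,0) (4,0) (5,0) (0,0) (2,1) (3,2) (4,3) (0,1) [ray(0,1) blocked at (1,1); ray(-1,0) blocked at (0,0); ray(1,1) blocked at (4,3); ray(-1,1) blocked at (0,1)]
  BB@(2,5): attacks (3,4) (4,3) (1,4) (0,3) [ray(1,-1) blocked at (4,3)]
  BN@(4,3): attacks (5,5) (3,5) (2,4) (5,1) (3,1) (2,2)
Union (26 distinct): (0,0) (0,1) (0,2) (0,3) (0,4) (1,0) (1,1) (1,2) (1,4) (2,0) (2,1) (2,2) (2,3) (2,4) (2,5) (3,0) (3,1) (3,2) (3,4) (3,5) (4,0) (4,3) (4,5) (5,0) (5,1) (5,5)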